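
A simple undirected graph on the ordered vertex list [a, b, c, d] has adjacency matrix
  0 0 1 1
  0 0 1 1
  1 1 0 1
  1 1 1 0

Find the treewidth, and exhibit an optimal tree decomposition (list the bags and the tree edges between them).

Treewidth 2.
Bags: B1 = {b, c, d}  B2 = {a, c, d}
Tree: B1–B2

The largest bag has 3 vertices, giving width 2; this decomposition certifies tw(G) ≤ 2. Conversely, {a, c, d} is a clique of size 3, and the vertices of any clique must share a bag in every tree decomposition; so some bag has ≥ 3 vertices and tw(G) ≥ 2. Combining the bounds, tw(G) = 2.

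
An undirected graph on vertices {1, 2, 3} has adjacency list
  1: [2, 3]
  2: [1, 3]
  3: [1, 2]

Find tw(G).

2

A width-2 tree decomposition is:
Bags: B1 = {1, 2, 3}
Tree: (single bag)
With just one bag of size 3, the width is 3 − 1 = 2, so tw(G) ≤ 2. For the lower bound, the 3 vertices {1, 2, 3} are pairwise adjacent, and any tree decomposition puts a clique entirely inside one bag — forcing width ≥ 2. The upper and lower bounds meet at 2, so that is the treewidth.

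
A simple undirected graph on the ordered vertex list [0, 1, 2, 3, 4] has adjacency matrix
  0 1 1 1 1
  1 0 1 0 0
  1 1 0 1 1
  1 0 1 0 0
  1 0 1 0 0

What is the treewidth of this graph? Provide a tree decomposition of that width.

Every bag has size at most 3, so the width is 3 − 1 = 2 and tw(G) ≤ 2. For the lower bound, the 3 vertices {0, 1, 2} are pairwise adjacent, and any tree decomposition puts a clique entirely inside one bag — forcing width ≥ 2. The upper and lower bounds meet at 2, so that is the treewidth.

Treewidth 2.
Bags: B1 = {0, 2, 4}  B2 = {0, 1, 2}  B3 = {0, 2, 3}
Tree: B1–B2, B2–B3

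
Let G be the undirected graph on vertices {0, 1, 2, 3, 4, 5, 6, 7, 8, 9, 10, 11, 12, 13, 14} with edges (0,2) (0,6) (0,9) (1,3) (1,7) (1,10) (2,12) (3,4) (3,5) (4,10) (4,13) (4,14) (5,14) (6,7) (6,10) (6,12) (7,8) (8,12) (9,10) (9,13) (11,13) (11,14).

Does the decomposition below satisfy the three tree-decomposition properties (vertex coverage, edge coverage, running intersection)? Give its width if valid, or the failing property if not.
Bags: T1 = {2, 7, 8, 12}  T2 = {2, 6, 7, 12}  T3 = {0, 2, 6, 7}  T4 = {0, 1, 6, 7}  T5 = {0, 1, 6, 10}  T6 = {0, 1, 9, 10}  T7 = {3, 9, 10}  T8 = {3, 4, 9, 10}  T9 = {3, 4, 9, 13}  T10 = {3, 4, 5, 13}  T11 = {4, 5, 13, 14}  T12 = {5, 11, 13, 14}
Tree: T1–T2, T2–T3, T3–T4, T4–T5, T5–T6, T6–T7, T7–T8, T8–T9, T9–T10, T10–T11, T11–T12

No — edge (1,3) lies in no bag.

A tree decomposition must satisfy three properties: every vertex lies in some bag; for every edge, both endpoints lie together in some bag; and for every vertex, the bags containing it form a connected subtree. Here edge (1,3) lies in no bag, so the decomposition is invalid.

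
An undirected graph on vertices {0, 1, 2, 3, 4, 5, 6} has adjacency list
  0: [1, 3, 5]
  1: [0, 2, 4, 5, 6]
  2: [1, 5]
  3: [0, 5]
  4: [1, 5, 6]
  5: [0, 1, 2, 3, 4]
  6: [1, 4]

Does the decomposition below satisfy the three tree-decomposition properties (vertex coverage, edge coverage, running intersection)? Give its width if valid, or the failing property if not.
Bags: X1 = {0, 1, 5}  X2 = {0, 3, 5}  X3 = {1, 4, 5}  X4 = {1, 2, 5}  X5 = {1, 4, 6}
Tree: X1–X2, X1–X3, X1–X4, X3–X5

Vertex coverage: the bags together contain {0, 1, 2, 3, 4, 5, 6}, the full vertex set. Edge coverage: each edge of G has both endpoints in at least one bag. Running intersection: for every vertex, the bags containing it form a connected subtree. All three properties hold, so this is a valid tree decomposition of width max|bag| − 1 = 2, and hence tw(G) ≤ 2.

Yes; width 2.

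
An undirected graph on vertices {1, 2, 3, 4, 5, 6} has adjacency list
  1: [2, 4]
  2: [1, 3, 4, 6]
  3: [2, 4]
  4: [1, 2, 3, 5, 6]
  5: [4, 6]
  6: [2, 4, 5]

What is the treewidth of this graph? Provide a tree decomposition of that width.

Treewidth 2.
One optimal decomposition is:
Bags: B1 = {2, 4, 6}  B2 = {2, 3, 4}  B3 = {4, 5, 6}  B4 = {1, 2, 4}
Tree: B1–B2, B1–B3, B2–B4

The largest bag has 3 vertices, giving width 2; this decomposition certifies tw(G) ≤ 2. On the other hand G contains the 3-clique {1, 2, 4}. A clique must lie in a single bag of any decomposition, so no decomposition can have width below 2. The upper and lower bounds meet at 2, so that is the treewidth.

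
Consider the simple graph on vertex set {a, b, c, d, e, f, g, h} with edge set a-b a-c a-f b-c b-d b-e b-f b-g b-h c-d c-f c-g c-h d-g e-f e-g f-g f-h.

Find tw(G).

A width-3 tree decomposition is:
Bags: B1 = {b, e, f, g}  B2 = {b, c, f, g}  B3 = {a, b, c, f}  B4 = {b, c, d, g}  B5 = {b, c, f, h}
Tree: B1–B2, B2–B3, B2–B4, B3–B5
Each bag holds 4 vertices, so the decomposition has width 3, which upper-bounds the treewidth. On the other hand G contains the 4-clique {b, c, d, g}. A clique must lie in a single bag of any decomposition, so no decomposition can have width below 3. Therefore the treewidth is 3.

3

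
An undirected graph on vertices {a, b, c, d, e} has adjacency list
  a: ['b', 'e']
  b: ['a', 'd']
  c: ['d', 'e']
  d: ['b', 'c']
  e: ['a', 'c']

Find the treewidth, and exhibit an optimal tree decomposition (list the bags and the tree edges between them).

Treewidth 2.
One optimal decomposition is:
Bags: B1 = {a, b, e}  B2 = {b, c, e}  B3 = {b, c, d}
Tree: B1–B2, B2–B3

Each bag holds 3 vertices, so the decomposition has width 2, which upper-bounds the treewidth. The edges b–a–e–c–d–b form a cycle, so G is not a tree and its treewidth is at least 2. Therefore the treewidth is 2.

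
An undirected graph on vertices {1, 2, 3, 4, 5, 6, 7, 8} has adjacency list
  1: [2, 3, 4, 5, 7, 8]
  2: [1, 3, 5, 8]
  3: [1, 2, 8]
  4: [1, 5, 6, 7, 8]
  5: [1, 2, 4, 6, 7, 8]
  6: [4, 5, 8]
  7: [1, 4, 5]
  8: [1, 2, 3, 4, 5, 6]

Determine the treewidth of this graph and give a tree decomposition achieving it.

The largest bag has 4 vertices, giving width 3; this decomposition certifies tw(G) ≤ 3. On the other hand G contains the 4-clique {1, 2, 3, 8}. A clique must lie in a single bag of any decomposition, so no decomposition can have width below 3. Combining the bounds, tw(G) = 3.

Treewidth 3.
One optimal decomposition is:
Bags: B1 = {1, 4, 5, 8}  B2 = {1, 4, 5, 7}  B3 = {1, 2, 5, 8}  B4 = {1, 2, 3, 8}  B5 = {4, 5, 6, 8}
Tree: B1–B2, B1–B3, B3–B4, B1–B5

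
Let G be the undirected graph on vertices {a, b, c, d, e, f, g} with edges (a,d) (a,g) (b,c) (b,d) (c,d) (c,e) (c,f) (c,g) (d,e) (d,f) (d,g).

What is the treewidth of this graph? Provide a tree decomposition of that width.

Every bag has size at most 3, so the width is 3 − 1 = 2 and tw(G) ≤ 2. On the other hand G contains the 3-clique {c, d, g}. A clique must lie in a single bag of any decomposition, so no decomposition can have width below 2. Combining the bounds, tw(G) = 2.

Treewidth 2.
One such decomposition:
Bags: B1 = {c, d, e}  B2 = {c, d, f}  B3 = {c, d, g}  B4 = {b, c, d}  B5 = {a, d, g}
Tree: B1–B2, B2–B3, B2–B4, B3–B5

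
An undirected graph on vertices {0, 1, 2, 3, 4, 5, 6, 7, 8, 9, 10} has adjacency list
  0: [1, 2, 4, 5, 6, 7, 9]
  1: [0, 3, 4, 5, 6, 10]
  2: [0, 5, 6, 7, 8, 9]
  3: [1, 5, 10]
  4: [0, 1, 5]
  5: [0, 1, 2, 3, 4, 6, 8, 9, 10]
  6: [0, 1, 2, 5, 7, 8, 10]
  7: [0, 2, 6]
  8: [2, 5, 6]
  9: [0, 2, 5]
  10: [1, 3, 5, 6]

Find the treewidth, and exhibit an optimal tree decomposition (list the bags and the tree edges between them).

Treewidth 3.
One optimal decomposition is:
Bags: B1 = {0, 2, 5, 6}  B2 = {0, 1, 5, 6}  B3 = {0, 2, 6, 7}  B4 = {1, 5, 6, 10}  B5 = {2, 5, 6, 8}  B6 = {0, 2, 5, 9}  B7 = {1, 3, 5, 10}  B8 = {0, 1, 4, 5}
Tree: B1–B2, B1–B3, B2–B4, B1–B5, B1–B6, B4–B7, B2–B8

Every bag has size at most 4, so the width is 4 − 1 = 3 and tw(G) ≤ 3. For the lower bound, the 4 vertices {0, 1, 4, 5} are pairwise adjacent, and any tree decomposition puts a clique entirely inside one bag — forcing width ≥ 3. Hence tw(G) = 3 exactly.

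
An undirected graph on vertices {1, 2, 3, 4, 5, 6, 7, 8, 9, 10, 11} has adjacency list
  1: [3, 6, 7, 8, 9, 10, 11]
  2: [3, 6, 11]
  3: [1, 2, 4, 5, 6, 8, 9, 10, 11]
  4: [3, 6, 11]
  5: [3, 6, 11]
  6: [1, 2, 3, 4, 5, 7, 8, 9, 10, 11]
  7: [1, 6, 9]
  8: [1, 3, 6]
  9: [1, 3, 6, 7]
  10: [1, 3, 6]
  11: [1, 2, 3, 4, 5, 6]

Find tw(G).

3

A width-3 tree decomposition is:
Bags: B1 = {1, 3, 6, 10}  B2 = {1, 3, 6, 9}  B3 = {1, 3, 6, 11}  B4 = {1, 3, 6, 8}  B5 = {1, 6, 7, 9}  B6 = {2, 3, 6, 11}  B7 = {3, 4, 6, 11}  B8 = {3, 5, 6, 11}
Tree: B1–B2, B2–B3, B2–B4, B2–B5, B3–B6, B3–B7, B7–B8
Each bag holds 4 vertices, so the decomposition has width 3, which upper-bounds the treewidth. Conversely, {1, 3, 6, 8} is a clique of size 4, and the vertices of any clique must share a bag in every tree decomposition; so some bag has ≥ 4 vertices and tw(G) ≥ 3. The upper and lower bounds meet at 3, so that is the treewidth.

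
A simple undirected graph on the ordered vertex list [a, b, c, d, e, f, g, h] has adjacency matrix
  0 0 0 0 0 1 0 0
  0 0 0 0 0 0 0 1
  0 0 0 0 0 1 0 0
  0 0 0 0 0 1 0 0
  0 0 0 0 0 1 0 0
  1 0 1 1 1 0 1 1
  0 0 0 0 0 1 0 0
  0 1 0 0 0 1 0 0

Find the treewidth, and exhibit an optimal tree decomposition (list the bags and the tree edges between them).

Each bag holds 2 vertices, so the decomposition has width 1, which upper-bounds the treewidth. G has an edge, so its treewidth is at least 1. The upper and lower bounds meet at 1, so that is the treewidth.

Treewidth 1.
Bags: B1 = {b, h}  B2 = {f, h}  B3 = {e, f}  B4 = {c, f}  B5 = {d, f}  B6 = {f, g}  B7 = {a, f}
Tree: B1–B2, B2–B3, B3–B4, B2–B5, B4–B6, B3–B7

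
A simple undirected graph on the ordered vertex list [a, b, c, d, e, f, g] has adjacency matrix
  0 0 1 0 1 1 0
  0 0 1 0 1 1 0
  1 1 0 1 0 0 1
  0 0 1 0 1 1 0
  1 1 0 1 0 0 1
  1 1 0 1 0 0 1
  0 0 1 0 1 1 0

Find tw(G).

3

A width-3 tree decomposition is:
Bags: B1 = {c, d, e, f}  B2 = {c, e, f, g}  B3 = {a, c, e, f}  B4 = {b, c, e, f}
Tree: B1–B2, B2–B3, B3–B4
Every bag has size at most 4, so the width is 4 − 1 = 3 and tw(G) ≤ 3. For the lower bound: the 4 vertex sets {c,d}, {e,g}, {f}, {a} are disjoint, each induces a connected subgraph, and every pair is joined by at least one edge of G. Contracting each set to a single vertex therefore yields K_{4} as a minor, and since treewidth is minor-monotone, tw(G) ≥ tw(K_{4}) = 3. The upper and lower bounds meet at 3, so that is the treewidth.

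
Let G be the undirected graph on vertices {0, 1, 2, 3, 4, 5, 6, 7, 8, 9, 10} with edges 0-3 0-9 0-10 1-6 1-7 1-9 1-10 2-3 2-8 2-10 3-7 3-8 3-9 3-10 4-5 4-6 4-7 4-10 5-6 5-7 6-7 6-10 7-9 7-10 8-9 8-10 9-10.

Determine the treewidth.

A width-3 tree decomposition is:
Bags: B1 = {3, 7, 9, 10}  B2 = {1, 7, 9, 10}  B3 = {3, 8, 9, 10}  B4 = {1, 6, 7, 10}  B5 = {4, 6, 7, 10}  B6 = {0, 3, 9, 10}  B7 = {4, 5, 6, 7}  B8 = {2, 3, 8, 10}
Tree: B1–B2, B1–B3, B2–B4, B4–B5, B1–B6, B5–B7, B3–B8
Every bag has size at most 4, so the width is 4 − 1 = 3 and tw(G) ≤ 3. On the other hand G contains the 4-clique {1, 7, 9, 10}. A clique must lie in a single bag of any decomposition, so no decomposition can have width below 3. Combining the bounds, tw(G) = 3.

3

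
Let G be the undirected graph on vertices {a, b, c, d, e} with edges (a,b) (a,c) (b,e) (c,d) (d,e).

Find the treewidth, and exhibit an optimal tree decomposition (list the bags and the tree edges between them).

Treewidth 2.
One optimal decomposition is:
Bags: B1 = {a, c, d}  B2 = {a, d, e}  B3 = {a, b, e}
Tree: B1–B2, B2–B3

Every bag has size at most 3, so the width is 3 − 1 = 2 and tw(G) ≤ 2. For the lower bound, G contains the cycle a–c–d–e–b–a, so G is not a forest; only forests have treewidth ≤ 1, hence tw(G) ≥ 2. Hence tw(G) = 2 exactly.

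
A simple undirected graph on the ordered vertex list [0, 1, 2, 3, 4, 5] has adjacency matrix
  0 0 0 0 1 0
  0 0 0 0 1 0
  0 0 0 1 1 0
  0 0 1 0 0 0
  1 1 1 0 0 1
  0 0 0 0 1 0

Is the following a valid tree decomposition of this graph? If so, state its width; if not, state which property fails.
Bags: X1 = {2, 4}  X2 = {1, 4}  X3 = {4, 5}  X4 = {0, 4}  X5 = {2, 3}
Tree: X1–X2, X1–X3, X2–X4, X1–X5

Every vertex of G appears in some bag (union = {0, 1, 2, 3, 4, 5}); every edge is covered by a bag; and for each vertex v the set of bags containing v is connected in the bag tree. The decomposition is therefore valid. The largest bag has 2 vertices, so the width is 1.

Yes; width 1.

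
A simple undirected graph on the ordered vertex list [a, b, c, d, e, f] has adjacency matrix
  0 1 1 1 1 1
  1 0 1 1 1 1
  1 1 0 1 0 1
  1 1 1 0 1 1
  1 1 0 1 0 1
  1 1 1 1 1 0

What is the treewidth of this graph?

A width-4 tree decomposition is:
Bags: B1 = {a, b, c, d, f}  B2 = {a, b, d, e, f}
Tree: B1–B2
Each bag holds 5 vertices, so the decomposition has width 4, which upper-bounds the treewidth. On the other hand G contains the 5-clique {a, b, d, e, f}. A clique must lie in a single bag of any decomposition, so no decomposition can have width below 4. Hence tw(G) = 4 exactly.

4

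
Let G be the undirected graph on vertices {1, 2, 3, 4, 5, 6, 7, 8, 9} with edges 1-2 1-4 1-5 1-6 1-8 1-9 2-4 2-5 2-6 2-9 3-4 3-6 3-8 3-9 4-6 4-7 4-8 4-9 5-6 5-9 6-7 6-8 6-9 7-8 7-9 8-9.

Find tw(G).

4

A width-4 tree decomposition is:
Bags: B1 = {4, 6, 7, 8, 9}  B2 = {3, 4, 6, 8, 9}  B3 = {1, 4, 6, 8, 9}  B4 = {1, 2, 4, 6, 9}  B5 = {1, 2, 5, 6, 9}
Tree: B1–B2, B2–B3, B3–B4, B4–B5
Every bag has size at most 5, so the width is 5 − 1 = 4 and tw(G) ≤ 4. On the other hand G contains the 5-clique {1, 4, 6, 8, 9}. A clique must lie in a single bag of any decomposition, so no decomposition can have width below 4. Therefore the treewidth is 4.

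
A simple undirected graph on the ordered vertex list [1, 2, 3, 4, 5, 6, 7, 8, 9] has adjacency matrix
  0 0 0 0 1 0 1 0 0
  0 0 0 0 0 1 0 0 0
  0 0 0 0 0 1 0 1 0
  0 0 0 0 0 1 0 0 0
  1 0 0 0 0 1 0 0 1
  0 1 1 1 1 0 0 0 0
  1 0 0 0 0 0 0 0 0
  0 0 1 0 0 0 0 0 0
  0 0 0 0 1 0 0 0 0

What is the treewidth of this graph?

1

A width-1 tree decomposition is:
Bags: B1 = {5, 6}  B2 = {3, 6}  B3 = {1, 5}  B4 = {4, 6}  B5 = {1, 7}  B6 = {5, 9}  B7 = {2, 6}  B8 = {3, 8}
Tree: B1–B2, B1–B3, B1–B4, B3–B5, B3–B6, B2–B7, B2–B8
Each bag holds 2 vertices, so the decomposition has width 1, which upper-bounds the treewidth. Since G has at least one edge (e.g. 5–6), it is not an edgeless graph, so tw(G) ≥ 1. Combining the bounds, tw(G) = 1.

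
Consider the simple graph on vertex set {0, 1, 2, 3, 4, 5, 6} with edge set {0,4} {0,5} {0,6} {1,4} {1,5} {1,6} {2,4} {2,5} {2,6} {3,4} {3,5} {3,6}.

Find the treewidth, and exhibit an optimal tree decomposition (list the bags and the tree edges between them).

The largest bag has 4 vertices, giving width 3; this decomposition certifies tw(G) ≤ 3. For the lower bound: the 4 vertex sets {3,4}, {1,6}, {5}, {0} are disjoint, each induces a connected subgraph, and every pair is joined by at least one edge of G. Contracting each set to a single vertex therefore yields K_{4} as a minor, and since treewidth is minor-monotone, tw(G) ≥ tw(K_{4}) = 3. Combining the bounds, tw(G) = 3.

Treewidth 3.
One such decomposition:
Bags: B1 = {3, 4, 5, 6}  B2 = {1, 4, 5, 6}  B3 = {0, 4, 5, 6}  B4 = {2, 4, 5, 6}
Tree: B1–B2, B2–B3, B3–B4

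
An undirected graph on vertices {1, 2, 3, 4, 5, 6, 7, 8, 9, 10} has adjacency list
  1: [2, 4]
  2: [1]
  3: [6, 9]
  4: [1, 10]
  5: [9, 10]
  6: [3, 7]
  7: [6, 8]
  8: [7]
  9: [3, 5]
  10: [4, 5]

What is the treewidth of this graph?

1

A width-1 tree decomposition is:
Bags: B1 = {1, 2}  B2 = {1, 4}  B3 = {4, 10}  B4 = {5, 10}  B5 = {5, 9}  B6 = {3, 9}  B7 = {3, 6}  B8 = {6, 7}  B9 = {7, 8}
Tree: B1–B2, B2–B3, B3–B4, B4–B5, B5–B6, B6–B7, B7–B8, B8–B9
Each bag holds 2 vertices, so the decomposition has width 1, which upper-bounds the treewidth. G has an edge, so its treewidth is at least 1. The upper and lower bounds meet at 1, so that is the treewidth.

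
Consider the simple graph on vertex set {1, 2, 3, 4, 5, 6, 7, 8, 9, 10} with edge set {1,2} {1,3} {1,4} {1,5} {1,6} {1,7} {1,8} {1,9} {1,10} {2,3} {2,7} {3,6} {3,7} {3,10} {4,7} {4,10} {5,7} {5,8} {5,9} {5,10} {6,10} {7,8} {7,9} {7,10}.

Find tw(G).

A width-3 tree decomposition is:
Bags: B1 = {1, 5, 7, 10}  B2 = {1, 5, 7, 9}  B3 = {1, 3, 7, 10}  B4 = {1, 4, 7, 10}  B5 = {1, 2, 3, 7}  B6 = {1, 5, 7, 8}  B7 = {1, 3, 6, 10}
Tree: B1–B2, B1–B3, B1–B4, B3–B5, B1–B6, B3–B7
Every bag has size at most 4, so the width is 4 − 1 = 3 and tw(G) ≤ 3. Conversely, {1, 3, 6, 10} is a clique of size 4, and the vertices of any clique must share a bag in every tree decomposition; so some bag has ≥ 4 vertices and tw(G) ≥ 3. Therefore the treewidth is 3.

3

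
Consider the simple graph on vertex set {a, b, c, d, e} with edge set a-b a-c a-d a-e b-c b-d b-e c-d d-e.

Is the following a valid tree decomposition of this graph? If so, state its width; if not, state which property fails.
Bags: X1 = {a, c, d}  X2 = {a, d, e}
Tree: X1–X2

No — vertex b appears in no bag.

A tree decomposition must satisfy three properties: every vertex lies in some bag; for every edge, both endpoints lie together in some bag; and for every vertex, the bags containing it form a connected subtree. Here vertex b appears in no bag, so the decomposition is invalid.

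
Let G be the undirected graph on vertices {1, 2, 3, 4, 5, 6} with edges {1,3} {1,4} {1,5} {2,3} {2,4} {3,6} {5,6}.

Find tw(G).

2

A width-2 tree decomposition is:
Bags: B1 = {2, 3, 4}  B2 = {1, 3, 4}  B3 = {1, 3, 6}  B4 = {1, 5, 6}
Tree: B1–B2, B2–B3, B3–B4
Every bag has size at most 3, so the width is 3 − 1 = 2 and tw(G) ≤ 2. Since 2–4–1–3–2 is a cycle in G, G is not acyclic. Forests are exactly the graphs of treewidth ≤ 1, so tw(G) ≥ 2. Therefore the treewidth is 2.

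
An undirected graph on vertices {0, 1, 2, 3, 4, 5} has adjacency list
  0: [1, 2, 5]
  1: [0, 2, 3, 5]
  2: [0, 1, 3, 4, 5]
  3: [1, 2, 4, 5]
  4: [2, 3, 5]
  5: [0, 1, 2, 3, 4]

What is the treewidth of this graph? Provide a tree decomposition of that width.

The largest bag has 4 vertices, giving width 3; this decomposition certifies tw(G) ≤ 3. On the other hand G contains the 4-clique {0, 1, 2, 5}. A clique must lie in a single bag of any decomposition, so no decomposition can have width below 3. Hence tw(G) = 3 exactly.

Treewidth 3.
Bags: B1 = {1, 2, 3, 5}  B2 = {0, 1, 2, 5}  B3 = {2, 3, 4, 5}
Tree: B1–B2, B1–B3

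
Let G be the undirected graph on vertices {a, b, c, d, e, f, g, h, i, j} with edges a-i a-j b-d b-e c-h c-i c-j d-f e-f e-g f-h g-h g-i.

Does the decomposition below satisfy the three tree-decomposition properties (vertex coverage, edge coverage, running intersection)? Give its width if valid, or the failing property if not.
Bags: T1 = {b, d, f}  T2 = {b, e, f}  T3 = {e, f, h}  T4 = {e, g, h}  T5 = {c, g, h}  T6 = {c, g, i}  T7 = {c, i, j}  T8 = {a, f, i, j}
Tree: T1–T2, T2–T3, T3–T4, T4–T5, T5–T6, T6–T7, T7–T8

No — bags containing vertex f are not connected in the tree.

A tree decomposition must satisfy three properties: every vertex lies in some bag; for every edge, both endpoints lie together in some bag; and for every vertex, the bags containing it form a connected subtree. Here bags containing vertex f are not connected in the tree, so the decomposition is invalid.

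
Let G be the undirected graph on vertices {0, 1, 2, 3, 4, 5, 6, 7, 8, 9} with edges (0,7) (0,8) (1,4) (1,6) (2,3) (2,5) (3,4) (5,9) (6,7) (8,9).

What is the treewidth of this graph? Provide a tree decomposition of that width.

Treewidth 2.
Bags: B1 = {0, 6, 7}  B2 = {0, 1, 6}  B3 = {0, 1, 4}  B4 = {0, 3, 4}  B5 = {0, 2, 3}  B6 = {0, 2, 5}  B7 = {0, 5, 9}  B8 = {0, 8, 9}
Tree: B1–B2, B2–B3, B3–B4, B4–B5, B5–B6, B6–B7, B7–B8

Each bag holds 3 vertices, so the decomposition has width 2, which upper-bounds the treewidth. Since 0–7–6–1–4–3–2–5–9–8–0 is a cycle in G, G is not acyclic. Forests are exactly the graphs of treewidth ≤ 1, so tw(G) ≥ 2. Hence tw(G) = 2 exactly.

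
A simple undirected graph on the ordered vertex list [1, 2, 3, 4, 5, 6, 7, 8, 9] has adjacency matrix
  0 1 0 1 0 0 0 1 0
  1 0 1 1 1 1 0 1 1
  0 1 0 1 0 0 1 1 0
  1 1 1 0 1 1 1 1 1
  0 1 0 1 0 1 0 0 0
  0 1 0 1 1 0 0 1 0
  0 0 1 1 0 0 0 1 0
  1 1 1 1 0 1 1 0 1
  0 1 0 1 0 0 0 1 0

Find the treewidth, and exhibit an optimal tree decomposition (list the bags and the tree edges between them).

Every bag has size at most 4, so the width is 4 − 1 = 3 and tw(G) ≤ 3. On the other hand G contains the 4-clique {1, 2, 4, 8}. A clique must lie in a single bag of any decomposition, so no decomposition can have width below 3. The upper and lower bounds meet at 3, so that is the treewidth.

Treewidth 3.
One optimal decomposition is:
Bags: B1 = {2, 3, 4, 8}  B2 = {3, 4, 7, 8}  B3 = {2, 4, 8, 9}  B4 = {2, 4, 6, 8}  B5 = {1, 2, 4, 8}  B6 = {2, 4, 5, 6}
Tree: B1–B2, B1–B3, B1–B4, B3–B5, B4–B6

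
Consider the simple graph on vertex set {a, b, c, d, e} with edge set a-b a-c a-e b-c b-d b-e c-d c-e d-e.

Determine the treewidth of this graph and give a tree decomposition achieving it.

Every bag has size at most 4, so the width is 4 − 1 = 3 and tw(G) ≤ 3. Conversely, {b, c, d, e} is a clique of size 4, and the vertices of any clique must share a bag in every tree decomposition; so some bag has ≥ 4 vertices and tw(G) ≥ 3. Therefore the treewidth is 3.

Treewidth 3.
One optimal decomposition is:
Bags: B1 = {b, c, d, e}  B2 = {a, b, c, e}
Tree: B1–B2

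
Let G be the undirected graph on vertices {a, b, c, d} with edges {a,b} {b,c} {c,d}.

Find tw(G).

1

A width-1 tree decomposition is:
Bags: B1 = {c, d}  B2 = {b, c}  B3 = {a, b}
Tree: B1–B2, B2–B3
Each bag holds 2 vertices, so the decomposition has width 1, which upper-bounds the treewidth. G has an edge, so its treewidth is at least 1. Combining the bounds, tw(G) = 1.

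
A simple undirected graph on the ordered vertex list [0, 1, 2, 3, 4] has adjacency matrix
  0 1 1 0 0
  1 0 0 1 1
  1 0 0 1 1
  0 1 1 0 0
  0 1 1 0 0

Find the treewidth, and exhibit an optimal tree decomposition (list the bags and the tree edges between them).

The largest bag has 3 vertices, giving width 2; this decomposition certifies tw(G) ≤ 2. The edges 2–3–1–4–2 form a cycle, so G is not a tree and its treewidth is at least 2. Therefore the treewidth is 2.

Treewidth 2.
One such decomposition:
Bags: B1 = {1, 2, 3}  B2 = {1, 2, 4}  B3 = {0, 1, 2}
Tree: B1–B2, B2–B3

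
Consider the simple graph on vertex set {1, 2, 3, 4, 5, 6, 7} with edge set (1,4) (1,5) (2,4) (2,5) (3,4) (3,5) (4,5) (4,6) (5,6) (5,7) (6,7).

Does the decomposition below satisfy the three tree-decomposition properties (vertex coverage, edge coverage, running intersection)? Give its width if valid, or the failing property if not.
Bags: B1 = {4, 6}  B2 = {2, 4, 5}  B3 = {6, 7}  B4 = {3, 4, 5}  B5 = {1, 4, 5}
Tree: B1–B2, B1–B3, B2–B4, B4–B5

A tree decomposition must satisfy three properties: every vertex lies in some bag; for every edge, both endpoints lie together in some bag; and for every vertex, the bags containing it form a connected subtree. Here edge (5,6) lies in no bag, so the decomposition is invalid.

No — edge (5,6) lies in no bag.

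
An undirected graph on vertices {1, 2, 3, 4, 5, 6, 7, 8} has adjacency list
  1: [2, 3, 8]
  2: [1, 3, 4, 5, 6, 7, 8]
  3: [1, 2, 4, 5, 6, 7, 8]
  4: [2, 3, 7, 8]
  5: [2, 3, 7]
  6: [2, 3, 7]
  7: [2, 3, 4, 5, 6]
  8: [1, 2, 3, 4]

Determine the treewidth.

3

A width-3 tree decomposition is:
Bags: B1 = {2, 3, 4, 8}  B2 = {2, 3, 4, 7}  B3 = {1, 2, 3, 8}  B4 = {2, 3, 5, 7}  B5 = {2, 3, 6, 7}
Tree: B1–B2, B1–B3, B2–B4, B2–B5
Every bag has size at most 4, so the width is 4 − 1 = 3 and tw(G) ≤ 3. On the other hand G contains the 4-clique {1, 2, 3, 8}. A clique must lie in a single bag of any decomposition, so no decomposition can have width below 3. Hence tw(G) = 3 exactly.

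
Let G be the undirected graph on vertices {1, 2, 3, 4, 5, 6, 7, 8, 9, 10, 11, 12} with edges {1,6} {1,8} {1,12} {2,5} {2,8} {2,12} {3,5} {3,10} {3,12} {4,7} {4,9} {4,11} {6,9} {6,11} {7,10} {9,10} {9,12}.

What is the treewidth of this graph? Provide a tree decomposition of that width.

Every bag has size at most 4, so the width is 4 − 1 = 3 and tw(G) ≤ 3. For the lower bound: the 4 vertex sets {2,5,8}, {3}, {12}, {1,6,9,10} are disjoint, each induces a connected subgraph, and every pair is joined by at least one edge of G. Contracting each set to a single vertex therefore yields K_{4} as a minor, and since treewidth is minor-monotone, tw(G) ≥ tw(K_{4}) = 3. The upper and lower bounds meet at 3, so that is the treewidth.

Treewidth 3.
Bags: B1 = {2, 3, 5, 8}  B2 = {2, 3, 8, 12}  B3 = {1, 3, 8, 12}  B4 = {1, 3, 10, 12}  B5 = {1, 9, 10, 12}  B6 = {1, 6, 9, 10}  B7 = {6, 7, 9, 10}  B8 = {4, 6, 7, 9}  B9 = {4, 6, 7, 11}
Tree: B1–B2, B2–B3, B3–B4, B4–B5, B5–B6, B6–B7, B7–B8, B8–B9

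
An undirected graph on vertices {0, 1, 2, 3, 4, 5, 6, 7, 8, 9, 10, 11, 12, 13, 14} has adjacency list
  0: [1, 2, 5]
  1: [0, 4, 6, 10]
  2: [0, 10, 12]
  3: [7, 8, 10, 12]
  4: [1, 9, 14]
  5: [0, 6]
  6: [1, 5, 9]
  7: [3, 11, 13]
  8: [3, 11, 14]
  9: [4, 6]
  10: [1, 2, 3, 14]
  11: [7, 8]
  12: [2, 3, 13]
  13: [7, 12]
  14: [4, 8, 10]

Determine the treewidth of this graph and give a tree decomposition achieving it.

Every bag has size at most 4, so the width is 4 − 1 = 3 and tw(G) ≤ 3. For the lower bound: the 4 vertex sets {5,6,9}, {0}, {1}, {2,4,10,14} are disjoint, each induces a connected subgraph, and every pair is joined by at least one edge of G. Contracting each set to a single vertex therefore yields K_{4} as a minor, and since treewidth is minor-monotone, tw(G) ≥ tw(K_{4}) = 3. The upper and lower bounds meet at 3, so that is the treewidth.

Treewidth 3.
One optimal decomposition is:
Bags: B1 = {0, 5, 6, 9}  B2 = {0, 1, 6, 9}  B3 = {0, 1, 4, 9}  B4 = {0, 1, 2, 4}  B5 = {1, 2, 4, 10}  B6 = {2, 4, 10, 14}  B7 = {2, 10, 12, 14}  B8 = {3, 10, 12, 14}  B9 = {3, 8, 12, 14}  B10 = {3, 8, 12, 13}  B11 = {3, 7, 8, 13}  B12 = {7, 8, 11, 13}
Tree: B1–B2, B2–B3, B3–B4, B4–B5, B5–B6, B6–B7, B7–B8, B8–B9, B9–B10, B10–B11, B11–B12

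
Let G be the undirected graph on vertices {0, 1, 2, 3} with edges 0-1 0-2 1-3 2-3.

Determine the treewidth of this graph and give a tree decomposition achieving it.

Treewidth 2.
One optimal decomposition is:
Bags: B1 = {0, 2, 3}  B2 = {0, 1, 3}
Tree: B1–B2

The largest bag has 3 vertices, giving width 2; this decomposition certifies tw(G) ≤ 2. The edges 0–2–3–1–0 form a cycle, so G is not a tree and its treewidth is at least 2. Combining the bounds, tw(G) = 2.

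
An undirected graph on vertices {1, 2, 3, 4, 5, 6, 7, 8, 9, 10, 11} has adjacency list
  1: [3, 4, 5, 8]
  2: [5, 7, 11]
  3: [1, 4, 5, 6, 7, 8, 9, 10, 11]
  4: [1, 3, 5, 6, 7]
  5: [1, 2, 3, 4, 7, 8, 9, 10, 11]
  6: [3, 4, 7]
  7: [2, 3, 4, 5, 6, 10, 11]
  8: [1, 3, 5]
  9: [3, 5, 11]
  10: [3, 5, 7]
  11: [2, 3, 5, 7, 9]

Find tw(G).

3

A width-3 tree decomposition is:
Bags: B1 = {3, 4, 5, 7}  B2 = {3, 4, 6, 7}  B3 = {1, 3, 4, 5}  B4 = {1, 3, 5, 8}  B5 = {3, 5, 7, 11}  B6 = {3, 5, 9, 11}  B7 = {2, 5, 7, 11}  B8 = {3, 5, 7, 10}
Tree: B1–B2, B1–B3, B3–B4, B1–B5, B5–B6, B5–B7, B1–B8
Each bag holds 4 vertices, so the decomposition has width 3, which upper-bounds the treewidth. For the lower bound, the 4 vertices {2, 5, 7, 11} are pairwise adjacent, and any tree decomposition puts a clique entirely inside one bag — forcing width ≥ 3. The upper and lower bounds meet at 3, so that is the treewidth.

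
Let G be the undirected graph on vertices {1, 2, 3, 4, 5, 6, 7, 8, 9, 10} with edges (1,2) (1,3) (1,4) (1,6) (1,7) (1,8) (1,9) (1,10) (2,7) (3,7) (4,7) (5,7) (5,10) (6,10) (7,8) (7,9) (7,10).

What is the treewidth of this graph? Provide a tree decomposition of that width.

Treewidth 2.
One optimal decomposition is:
Bags: B1 = {1, 7, 8}  B2 = {1, 7, 10}  B3 = {1, 7, 9}  B4 = {5, 7, 10}  B5 = {1, 2, 7}  B6 = {1, 3, 7}  B7 = {1, 4, 7}  B8 = {1, 6, 10}
Tree: B1–B2, B1–B3, B2–B4, B2–B5, B1–B6, B2–B7, B2–B8

The largest bag has 3 vertices, giving width 2; this decomposition certifies tw(G) ≤ 2. For the lower bound, the 3 vertices {1, 6, 10} are pairwise adjacent, and any tree decomposition puts a clique entirely inside one bag — forcing width ≥ 2. Therefore the treewidth is 2.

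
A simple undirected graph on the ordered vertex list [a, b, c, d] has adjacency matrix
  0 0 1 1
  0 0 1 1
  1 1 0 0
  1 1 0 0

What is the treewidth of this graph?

A width-2 tree decomposition is:
Bags: B1 = {b, c, d}  B2 = {a, c, d}
Tree: B1–B2
The largest bag has 3 vertices, giving width 2; this decomposition certifies tw(G) ≤ 2. Since c–b–d–a–c is a cycle in G, G is not acyclic. Forests are exactly the graphs of treewidth ≤ 1, so tw(G) ≥ 2. The upper and lower bounds meet at 2, so that is the treewidth.

2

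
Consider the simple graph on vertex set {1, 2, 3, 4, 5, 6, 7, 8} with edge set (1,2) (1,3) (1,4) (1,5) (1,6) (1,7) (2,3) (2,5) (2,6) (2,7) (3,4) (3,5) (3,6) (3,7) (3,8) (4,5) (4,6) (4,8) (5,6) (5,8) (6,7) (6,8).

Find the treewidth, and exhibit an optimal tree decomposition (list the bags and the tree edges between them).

Treewidth 4.
One optimal decomposition is:
Bags: B1 = {1, 2, 3, 5, 6}  B2 = {1, 3, 4, 5, 6}  B3 = {1, 2, 3, 6, 7}  B4 = {3, 4, 5, 6, 8}
Tree: B1–B2, B1–B3, B2–B4

The largest bag has 5 vertices, giving width 4; this decomposition certifies tw(G) ≤ 4. Conversely, {3, 4, 5, 6, 8} is a clique of size 5, and the vertices of any clique must share a bag in every tree decomposition; so some bag has ≥ 5 vertices and tw(G) ≥ 4. Therefore the treewidth is 4.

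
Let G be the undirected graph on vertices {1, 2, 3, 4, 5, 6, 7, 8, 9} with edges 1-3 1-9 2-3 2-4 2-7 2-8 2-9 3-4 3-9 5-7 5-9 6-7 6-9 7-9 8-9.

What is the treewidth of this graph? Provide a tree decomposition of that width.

Treewidth 2.
One such decomposition:
Bags: B1 = {2, 7, 9}  B2 = {2, 3, 9}  B3 = {6, 7, 9}  B4 = {2, 3, 4}  B5 = {5, 7, 9}  B6 = {2, 8, 9}  B7 = {1, 3, 9}
Tree: B1–B2, B1–B3, B2–B4, B3–B5, B2–B6, B2–B7

Each bag holds 3 vertices, so the decomposition has width 2, which upper-bounds the treewidth. On the other hand G contains the 3-clique {1, 3, 9}. A clique must lie in a single bag of any decomposition, so no decomposition can have width below 2. Therefore the treewidth is 2.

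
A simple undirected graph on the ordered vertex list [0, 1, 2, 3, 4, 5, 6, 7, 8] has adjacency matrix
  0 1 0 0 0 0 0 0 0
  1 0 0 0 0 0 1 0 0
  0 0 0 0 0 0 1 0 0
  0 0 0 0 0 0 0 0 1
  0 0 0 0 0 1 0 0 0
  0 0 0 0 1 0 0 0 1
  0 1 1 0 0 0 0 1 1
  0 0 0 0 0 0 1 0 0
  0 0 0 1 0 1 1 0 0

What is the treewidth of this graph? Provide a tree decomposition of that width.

Treewidth 1.
One optimal decomposition is:
Bags: B1 = {5, 8}  B2 = {3, 8}  B3 = {6, 8}  B4 = {4, 5}  B5 = {1, 6}  B6 = {0, 1}  B7 = {6, 7}  B8 = {2, 6}
Tree: B1–B2, B1–B3, B1–B4, B3–B5, B5–B6, B3–B7, B7–B8

The largest bag has 2 vertices, giving width 1; this decomposition certifies tw(G) ≤ 1. Any graph with an edge has treewidth ≥ 1, and G has the edge 8–5. Therefore the treewidth is 1.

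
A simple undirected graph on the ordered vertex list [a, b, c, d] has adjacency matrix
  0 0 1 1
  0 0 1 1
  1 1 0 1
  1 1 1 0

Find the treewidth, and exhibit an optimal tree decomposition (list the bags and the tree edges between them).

Each bag holds 3 vertices, so the decomposition has width 2, which upper-bounds the treewidth. Conversely, {a, c, d} is a clique of size 3, and the vertices of any clique must share a bag in every tree decomposition; so some bag has ≥ 3 vertices and tw(G) ≥ 2. Therefore the treewidth is 2.

Treewidth 2.
Bags: B1 = {b, c, d}  B2 = {a, c, d}
Tree: B1–B2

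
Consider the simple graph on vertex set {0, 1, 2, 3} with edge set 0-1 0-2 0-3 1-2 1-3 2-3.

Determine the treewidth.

3

A width-3 tree decomposition is:
Bags: B1 = {0, 1, 2, 3}
Tree: (single bag)
With just one bag of size 4, the width is 4 − 1 = 3, so tw(G) ≤ 3. Conversely, {0, 1, 2, 3} is a clique of size 4, and the vertices of any clique must share a bag in every tree decomposition; so some bag has ≥ 4 vertices and tw(G) ≥ 3. Combining the bounds, tw(G) = 3.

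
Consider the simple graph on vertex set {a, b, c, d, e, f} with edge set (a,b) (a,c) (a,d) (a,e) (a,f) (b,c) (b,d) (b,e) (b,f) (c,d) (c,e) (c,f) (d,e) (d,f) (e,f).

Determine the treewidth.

5

A width-5 tree decomposition is:
Bags: B1 = {a, b, c, d, e, f}
Tree: (single bag)
With just one bag of size 6, the width is 6 − 1 = 5, so tw(G) ≤ 5. For the lower bound, the 6 vertices {a, b, c, d, e, f} are pairwise adjacent, and any tree decomposition puts a clique entirely inside one bag — forcing width ≥ 5. The upper and lower bounds meet at 5, so that is the treewidth.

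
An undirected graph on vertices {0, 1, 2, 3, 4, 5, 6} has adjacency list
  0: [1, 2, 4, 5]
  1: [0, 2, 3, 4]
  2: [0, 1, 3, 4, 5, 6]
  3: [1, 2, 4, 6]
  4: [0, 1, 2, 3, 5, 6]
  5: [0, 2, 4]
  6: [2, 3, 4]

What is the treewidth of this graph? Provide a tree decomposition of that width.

Each bag holds 4 vertices, so the decomposition has width 3, which upper-bounds the treewidth. On the other hand G contains the 4-clique {0, 1, 2, 4}. A clique must lie in a single bag of any decomposition, so no decomposition can have width below 3. The upper and lower bounds meet at 3, so that is the treewidth.

Treewidth 3.
Bags: B1 = {0, 1, 2, 4}  B2 = {0, 2, 4, 5}  B3 = {1, 2, 3, 4}  B4 = {2, 3, 4, 6}
Tree: B1–B2, B1–B3, B3–B4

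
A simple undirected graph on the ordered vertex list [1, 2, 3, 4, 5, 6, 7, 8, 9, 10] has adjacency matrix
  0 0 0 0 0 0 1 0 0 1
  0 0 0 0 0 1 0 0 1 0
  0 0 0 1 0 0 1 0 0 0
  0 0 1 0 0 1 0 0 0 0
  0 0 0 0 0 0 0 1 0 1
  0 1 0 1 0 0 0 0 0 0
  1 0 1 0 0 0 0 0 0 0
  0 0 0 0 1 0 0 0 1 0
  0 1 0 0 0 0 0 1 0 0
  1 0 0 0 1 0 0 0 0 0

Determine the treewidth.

2

A width-2 tree decomposition is:
Bags: B1 = {1, 7, 10}  B2 = {5, 7, 10}  B3 = {5, 7, 8}  B4 = {7, 8, 9}  B5 = {2, 7, 9}  B6 = {2, 6, 7}  B7 = {4, 6, 7}  B8 = {3, 4, 7}
Tree: B1–B2, B2–B3, B3–B4, B4–B5, B5–B6, B6–B7, B7–B8
Every bag has size at most 3, so the width is 3 − 1 = 2 and tw(G) ≤ 2. The edges 7–1–10–5–8–9–2–6–4–3–7 form a cycle, so G is not a tree and its treewidth is at least 2. Therefore the treewidth is 2.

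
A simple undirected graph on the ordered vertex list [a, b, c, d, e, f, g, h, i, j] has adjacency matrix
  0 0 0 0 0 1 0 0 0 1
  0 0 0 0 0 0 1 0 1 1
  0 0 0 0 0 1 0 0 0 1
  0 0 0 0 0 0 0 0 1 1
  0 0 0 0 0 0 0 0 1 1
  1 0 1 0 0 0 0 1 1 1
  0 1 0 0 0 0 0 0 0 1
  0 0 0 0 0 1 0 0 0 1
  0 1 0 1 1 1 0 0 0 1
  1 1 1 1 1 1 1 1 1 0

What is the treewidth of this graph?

2

A width-2 tree decomposition is:
Bags: B1 = {b, i, j}  B2 = {f, i, j}  B3 = {a, f, j}  B4 = {b, g, j}  B5 = {d, i, j}  B6 = {f, h, j}  B7 = {c, f, j}  B8 = {e, i, j}
Tree: B1–B2, B2–B3, B1–B4, B2–B5, B2–B6, B2–B7, B1–B8
Each bag holds 3 vertices, so the decomposition has width 2, which upper-bounds the treewidth. For the lower bound, the 3 vertices {d, i, j} are pairwise adjacent, and any tree decomposition puts a clique entirely inside one bag — forcing width ≥ 2. Therefore the treewidth is 2.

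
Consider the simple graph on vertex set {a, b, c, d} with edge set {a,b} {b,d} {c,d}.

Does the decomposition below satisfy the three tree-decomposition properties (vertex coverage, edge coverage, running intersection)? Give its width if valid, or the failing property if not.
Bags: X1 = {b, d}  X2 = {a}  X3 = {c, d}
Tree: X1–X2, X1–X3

No — edge (b,a) lies in no bag.

A tree decomposition must satisfy three properties: every vertex lies in some bag; for every edge, both endpoints lie together in some bag; and for every vertex, the bags containing it form a connected subtree. Here edge (b,a) lies in no bag, so the decomposition is invalid.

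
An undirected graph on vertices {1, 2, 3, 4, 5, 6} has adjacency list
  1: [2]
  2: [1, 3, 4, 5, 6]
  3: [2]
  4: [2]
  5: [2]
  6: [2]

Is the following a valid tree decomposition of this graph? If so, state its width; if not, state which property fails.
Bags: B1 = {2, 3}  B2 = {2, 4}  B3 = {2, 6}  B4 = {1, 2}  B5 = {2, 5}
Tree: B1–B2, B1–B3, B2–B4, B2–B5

Vertex coverage: the bags together contain {1, 2, 3, 4, 5, 6}, the full vertex set. Edge coverage: each edge of G has both endpoints in at least one bag. Running intersection: for every vertex, the bags containing it form a connected subtree. All three properties hold, so this is a valid tree decomposition of width max|bag| − 1 = 1, and hence tw(G) ≤ 1.

Yes; width 1.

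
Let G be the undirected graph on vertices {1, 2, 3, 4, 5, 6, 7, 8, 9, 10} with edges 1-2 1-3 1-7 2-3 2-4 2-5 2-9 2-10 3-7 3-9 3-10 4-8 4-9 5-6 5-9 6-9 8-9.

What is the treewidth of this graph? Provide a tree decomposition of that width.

Treewidth 2.
One such decomposition:
Bags: B1 = {2, 3, 9}  B2 = {2, 5, 9}  B3 = {2, 4, 9}  B4 = {1, 2, 3}  B5 = {1, 3, 7}  B6 = {4, 8, 9}  B7 = {2, 3, 10}  B8 = {5, 6, 9}
Tree: B1–B2, B1–B3, B1–B4, B4–B5, B3–B6, B1–B7, B2–B8

Every bag has size at most 3, so the width is 3 − 1 = 2 and tw(G) ≤ 2. Conversely, {4, 8, 9} is a clique of size 3, and the vertices of any clique must share a bag in every tree decomposition; so some bag has ≥ 3 vertices and tw(G) ≥ 2. Therefore the treewidth is 2.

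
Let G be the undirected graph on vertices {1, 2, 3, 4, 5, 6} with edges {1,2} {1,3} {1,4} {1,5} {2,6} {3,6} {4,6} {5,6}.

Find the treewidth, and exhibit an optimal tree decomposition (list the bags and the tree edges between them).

Each bag holds 3 vertices, so the decomposition has width 2, which upper-bounds the treewidth. For the lower bound, G contains the cycle 4–1–3–6–4, so G is not a forest; only forests have treewidth ≤ 1, hence tw(G) ≥ 2. Combining the bounds, tw(G) = 2.

Treewidth 2.
One such decomposition:
Bags: B1 = {1, 4, 6}  B2 = {1, 3, 6}  B3 = {1, 2, 6}  B4 = {1, 5, 6}
Tree: B1–B2, B2–B3, B3–B4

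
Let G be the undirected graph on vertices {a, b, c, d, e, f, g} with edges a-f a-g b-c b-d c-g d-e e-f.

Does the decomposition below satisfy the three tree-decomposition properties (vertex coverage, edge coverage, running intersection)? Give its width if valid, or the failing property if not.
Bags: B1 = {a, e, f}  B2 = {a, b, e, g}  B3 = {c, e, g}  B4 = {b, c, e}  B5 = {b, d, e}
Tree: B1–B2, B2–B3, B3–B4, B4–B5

No — bags containing vertex b are not connected in the tree.

A tree decomposition must satisfy three properties: every vertex lies in some bag; for every edge, both endpoints lie together in some bag; and for every vertex, the bags containing it form a connected subtree. Here bags containing vertex b are not connected in the tree, so the decomposition is invalid.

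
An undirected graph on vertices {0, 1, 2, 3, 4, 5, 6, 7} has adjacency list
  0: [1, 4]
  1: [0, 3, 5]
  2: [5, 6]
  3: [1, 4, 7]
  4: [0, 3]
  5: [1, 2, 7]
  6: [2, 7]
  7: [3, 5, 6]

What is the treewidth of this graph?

2

A width-2 tree decomposition is:
Bags: B1 = {2, 5, 6}  B2 = {5, 6, 7}  B3 = {1, 5, 7}  B4 = {1, 3, 7}  B5 = {0, 1, 3}  B6 = {0, 3, 4}
Tree: B1–B2, B2–B3, B3–B4, B4–B5, B5–B6
The largest bag has 3 vertices, giving width 2; this decomposition certifies tw(G) ≤ 2. The edges 2–6–7–5–2 form a cycle, so G is not a tree and its treewidth is at least 2. Therefore the treewidth is 2.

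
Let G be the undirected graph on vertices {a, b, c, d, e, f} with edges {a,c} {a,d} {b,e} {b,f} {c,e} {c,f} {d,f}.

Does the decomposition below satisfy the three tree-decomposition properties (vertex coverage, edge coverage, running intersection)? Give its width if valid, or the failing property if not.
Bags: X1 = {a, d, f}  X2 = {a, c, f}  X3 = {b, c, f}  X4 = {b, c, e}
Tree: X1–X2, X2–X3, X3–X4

Yes; width 2.

Every vertex of G appears in some bag (union = {a, b, c, d, e, f}); every edge is covered by a bag; and for each vertex v the set of bags containing v is connected in the bag tree. The decomposition is therefore valid. The largest bag has 3 vertices, so the width is 2.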